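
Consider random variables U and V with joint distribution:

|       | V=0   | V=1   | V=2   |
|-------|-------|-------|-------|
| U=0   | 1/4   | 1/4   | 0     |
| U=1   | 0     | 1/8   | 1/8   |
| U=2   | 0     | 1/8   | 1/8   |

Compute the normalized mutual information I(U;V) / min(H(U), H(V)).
Marginal P(U) (row sums):
  P(U=0) = 1/4 + 1/4 + 0 = 1/2
  P(U=1) = 0 + 1/8 + 1/8 = 1/4
  P(U=2) = 0 + 1/8 + 1/8 = 1/4
Marginal P(V) (column sums):
  P(V=0) = 1/4 + 0 + 0 = 1/4
  P(V=1) = 1/4 + 1/8 + 1/8 = 1/2
  P(V=2) = 0 + 1/8 + 1/8 = 1/4

H(U) = -[(1/2)·log₂(1/2) + (1/4)·log₂(1/4) + (1/4)·log₂(1/4)]
  = 0.5000 + 0.5000 + 0.5000
  = 1.5000 bits
H(V) = -[(1/4)·log₂(1/4) + (1/2)·log₂(1/2) + (1/4)·log₂(1/4)]
  = 0.5000 + 0.5000 + 0.5000
  = 1.5000 bits
H(U,V) = -[(1/4)·log₂(1/4) + (1/4)·log₂(1/4) + (1/8)·log₂(1/8) + (1/8)·log₂(1/8) + (1/8)·log₂(1/8) + (1/8)·log₂(1/8)]
  = 0.5000 + 0.5000 + 0.3750 + 0.3750 + 0.3750 + 0.3750
  = 2.5000 bits

I(U;V) = H(U) + H(V) - H(U,V)
  = 1.5000 + 1.5000 - 2.5000
  = 0.5000 bits

min(H(U), H(V)) = min(1.5000, 1.5000) = 1.5000 bits
Normalized MI = 0.5000 / 1.5000 = 0.3333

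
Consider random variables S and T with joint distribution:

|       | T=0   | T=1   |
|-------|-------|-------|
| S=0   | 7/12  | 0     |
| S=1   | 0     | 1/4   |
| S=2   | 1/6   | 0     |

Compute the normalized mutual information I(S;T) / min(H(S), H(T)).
Marginal P(S) (row sums):
  P(S=0) = 7/12 + 0 = 7/12
  P(S=1) = 0 + 1/4 = 1/4
  P(S=2) = 1/6 + 0 = 1/6
Marginal P(T) (column sums):
  P(T=0) = 7/12 + 0 + 1/6 = 3/4
  P(T=1) = 0 + 1/4 + 0 = 1/4

H(S) = -[(7/12)·log₂(7/12) + (1/4)·log₂(1/4) + (1/6)·log₂(1/6)]
  = 0.4536 + 0.5000 + 0.4308
  = 1.3844 bits
H(T) = -[(3/4)·log₂(3/4) + (1/4)·log₂(1/4)]
  = 0.3113 + 0.5000
  = 0.8113 bits
H(S,T) = -[(7/12)·log₂(7/12) + (1/4)·log₂(1/4) + (1/6)·log₂(1/6)]
  = 0.4536 + 0.5000 + 0.4308
  = 1.3844 bits

I(S;T) = H(S) + H(T) - H(S,T)
  = 1.3844 + 0.8113 - 1.3844
  = 0.8113 bits

min(H(S), H(T)) = min(1.3844, 0.8113) = 0.8113 bits
Normalized MI = 0.8113 / 0.8113 = 1.0000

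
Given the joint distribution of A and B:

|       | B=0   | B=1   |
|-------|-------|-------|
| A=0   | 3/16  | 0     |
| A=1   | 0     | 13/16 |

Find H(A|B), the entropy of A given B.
Marginal P(B) (column sums):
  P(B=0) = 3/16 + 0 = 3/16
  P(B=1) = 0 + 13/16 = 13/16

H(A|B) = -Σ P(A,B)·log₂ P(A|B), where P(A|B) = P(A,B) / P(B)
  (cells with P(A,B) = 0 contribute 0)
  (A=0,B=0): P(A|B) = (3/16)/(3/16) = 1;  -(3/16)·log₂(1) = 0.0000
  (A=1,B=1): P(A|B) = (13/16)/(13/16) = 1;  -(13/16)·log₂(1) = 0.0000
H(A|B) = 0.0000 + 0.0000
  = 0.0000 bits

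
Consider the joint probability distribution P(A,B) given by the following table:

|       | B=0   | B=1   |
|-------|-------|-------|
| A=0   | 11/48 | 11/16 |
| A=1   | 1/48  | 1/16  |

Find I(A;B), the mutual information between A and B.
Marginal P(A) (row sums):
  P(A=0) = 11/48 + 11/16 = 11/12
  P(A=1) = 1/48 + 1/16 = 1/12
Marginal P(B) (column sums):
  P(B=0) = 11/48 + 1/48 = 1/4
  P(B=1) = 11/16 + 1/16 = 3/4

H(A) = -[(11/12)·log₂(11/12) + (1/12)·log₂(1/12)]
  = 0.1151 + 0.2987
  = 0.4138 bits
H(B) = -[(1/4)·log₂(1/4) + (3/4)·log₂(3/4)]
  = 0.5000 + 0.3113
  = 0.8113 bits
H(A,B) = -[(11/48)·log₂(11/48) + (11/16)·log₂(11/16) + (1/48)·log₂(1/48) + (1/16)·log₂(1/16)]
  = 0.4871 + 0.3716 + 0.1164 + 0.2500
  = 1.2251 bits

I(A;B) = H(A) + H(B) - H(A,B)
  = 0.4138 + 0.8113 - 1.2251
  = 0.0000 bits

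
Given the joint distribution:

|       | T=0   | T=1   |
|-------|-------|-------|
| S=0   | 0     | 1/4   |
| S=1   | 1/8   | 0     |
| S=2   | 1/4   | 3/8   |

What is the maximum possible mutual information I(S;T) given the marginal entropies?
The upper bound on mutual information is I(S;T) ≤ min(H(S), H(T)).

Marginal P(S) (row sums):
  P(S=0) = 0 + 1/4 = 1/4
  P(S=1) = 1/8 + 0 = 1/8
  P(S=2) = 1/4 + 3/8 = 5/8
Marginal P(T) (column sums):
  P(T=0) = 0 + 1/8 + 1/4 = 3/8
  P(T=1) = 1/4 + 0 + 3/8 = 5/8

H(S) = -[(1/4)·log₂(1/4) + (1/8)·log₂(1/8) + (5/8)·log₂(5/8)]
  = 0.5000 + 0.3750 + 0.4238
  = 1.2988 bits
H(T) = -[(3/8)·log₂(3/8) + (5/8)·log₂(5/8)]
  = 0.5306 + 0.4238
  = 0.9544 bits

Maximum possible I(S;T) = min(1.2988, 0.9544) = 0.9544 bits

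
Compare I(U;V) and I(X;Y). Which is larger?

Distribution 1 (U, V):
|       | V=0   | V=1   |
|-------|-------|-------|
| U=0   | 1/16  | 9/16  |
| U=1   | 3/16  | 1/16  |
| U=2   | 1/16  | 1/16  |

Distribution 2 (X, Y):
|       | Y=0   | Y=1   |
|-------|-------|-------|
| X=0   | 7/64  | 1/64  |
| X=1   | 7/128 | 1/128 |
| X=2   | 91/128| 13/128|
Distribution 1 (U, V):
Marginal P(U) (row sums):
  P(U=0) = 1/16 + 9/16 = 5/8
  P(U=1) = 3/16 + 1/16 = 1/4
  P(U=2) = 1/16 + 1/16 = 1/8
Marginal P(V) (column sums):
  P(V=0) = 1/16 + 3/16 + 1/16 = 5/16
  P(V=1) = 9/16 + 1/16 + 1/16 = 11/16

H(U) = -[(5/8)·log₂(5/8) + (1/4)·log₂(1/4) + (1/8)·log₂(1/8)]
  = 0.4238 + 0.5000 + 0.3750
  = 1.2988 bits
H(V) = -[(5/16)·log₂(5/16) + (11/16)·log₂(11/16)]
  = 0.5244 + 0.3716
  = 0.8960 bits
H(U,V) = -[(1/16)·log₂(1/16) + (9/16)·log₂(9/16) + (3/16)·log₂(3/16) + (1/16)·log₂(1/16) + (1/16)·log₂(1/16) + (1/16)·log₂(1/16)]
  = 0.2500 + 0.4669 + 0.4528 + 0.2500 + 0.2500 + 0.2500
  = 1.9197 bits

I(U;V) = H(U) + H(V) - H(U,V)
  = 1.2988 + 0.8960 - 1.9197
  = 0.2751 bits

Distribution 2 (X, Y):
Marginal P(X) (row sums):
  P(X=0) = 7/64 + 1/64 = 1/8
  P(X=1) = 7/128 + 1/128 = 1/16
  P(X=2) = 91/128 + 13/128 = 13/16
Marginal P(Y) (column sums):
  P(Y=0) = 7/64 + 7/128 + 91/128 = 7/8
  P(Y=1) = 1/64 + 1/128 + 13/128 = 1/8

H(X) = -[(1/8)·log₂(1/8) + (1/16)·log₂(1/16) + (13/16)·log₂(13/16)]
  = 0.3750 + 0.2500 + 0.2434
  = 0.8684 bits
H(Y) = -[(7/8)·log₂(7/8) + (1/8)·log₂(1/8)]
  = 0.1686 + 0.3750
  = 0.5436 bits
H(X,Y) = -[(7/64)·log₂(7/64) + (1/64)·log₂(1/64) + (7/128)·log₂(7/128) + (1/128)·log₂(1/128) + (91/128)·log₂(91/128) + (13/128)·log₂(13/128)]
  = 0.3492 + 0.0938 + 0.2293 + 0.0547 + 0.3499 + 0.3351
  = 1.4120 bits

I(X;Y) = H(X) + H(Y) - H(X,Y)
  = 0.8684 + 0.5436 - 1.4120
  = 0.0000 bits

I(U;V) = 0.2751 bits > I(X;Y) = 0.0000 bits, so (U, V) has the higher mutual information (stronger dependence).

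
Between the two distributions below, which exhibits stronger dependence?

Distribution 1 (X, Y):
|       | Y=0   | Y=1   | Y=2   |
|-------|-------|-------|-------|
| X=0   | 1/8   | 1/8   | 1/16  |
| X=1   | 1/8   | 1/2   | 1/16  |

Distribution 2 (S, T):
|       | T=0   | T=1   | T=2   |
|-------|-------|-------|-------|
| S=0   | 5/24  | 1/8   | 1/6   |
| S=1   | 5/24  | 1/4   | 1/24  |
Distribution 1 (X, Y):
Marginal P(X) (row sums):
  P(X=0) = 1/8 + 1/8 + 1/16 = 5/16
  P(X=1) = 1/8 + 1/2 + 1/16 = 11/16
Marginal P(Y) (column sums):
  P(Y=0) = 1/8 + 1/8 = 1/4
  P(Y=1) = 1/8 + 1/2 = 5/8
  P(Y=2) = 1/16 + 1/16 = 1/8

H(X) = -[(5/16)·log₂(5/16) + (11/16)·log₂(11/16)]
  = 0.5244 + 0.3716
  = 0.8960 bits
H(Y) = -[(1/4)·log₂(1/4) + (5/8)·log₂(5/8) + (1/8)·log₂(1/8)]
  = 0.5000 + 0.4238 + 0.3750
  = 1.2988 bits
H(X,Y) = -[(1/8)·log₂(1/8) + (1/8)·log₂(1/8) + (1/16)·log₂(1/16) + (1/8)·log₂(1/8) + (1/2)·log₂(1/2) + (1/16)·log₂(1/16)]
  = 0.3750 + 0.3750 + 0.2500 + 0.3750 + 0.5000 + 0.2500
  = 2.1250 bits

I(X;Y) = H(X) + H(Y) - H(X,Y)
  = 0.8960 + 1.2988 - 2.1250
  = 0.0698 bits

Distribution 2 (S, T):
Marginal P(S) (row sums):
  P(S=0) = 5/24 + 1/8 + 1/6 = 1/2
  P(S=1) = 5/24 + 1/4 + 1/24 = 1/2
Marginal P(T) (column sums):
  P(T=0) = 5/24 + 5/24 = 5/12
  P(T=1) = 1/8 + 1/4 = 3/8
  P(T=2) = 1/6 + 1/24 = 5/24

H(S) = -[(1/2)·log₂(1/2) + (1/2)·log₂(1/2)]
  = 0.5000 + 0.5000
  = 1.0000 bits
H(T) = -[(5/12)·log₂(5/12) + (3/8)·log₂(3/8) + (5/24)·log₂(5/24)]
  = 0.5263 + 0.5306 + 0.4715
  = 1.5284 bits
H(S,T) = -[(5/24)·log₂(5/24) + (1/8)·log₂(1/8) + (1/6)·log₂(1/6) + (5/24)·log₂(5/24) + (1/4)·log₂(1/4) + (1/24)·log₂(1/24)]
  = 0.4715 + 0.3750 + 0.4308 + 0.4715 + 0.5000 + 0.1910
  = 2.4398 bits

I(S;T) = H(S) + H(T) - H(S,T)
  = 1.0000 + 1.5284 - 2.4398
  = 0.0886 bits

I(S;T) = 0.0886 bits > I(X;Y) = 0.0698 bits, so (S, T) has the higher mutual information (stronger dependence).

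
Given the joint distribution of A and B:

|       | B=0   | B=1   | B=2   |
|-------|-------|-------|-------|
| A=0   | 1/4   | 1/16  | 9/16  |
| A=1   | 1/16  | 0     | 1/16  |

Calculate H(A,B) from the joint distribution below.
H(A,B) = -Σ P(A,B) log₂ P(A,B), summed over the non-zero cells:
H(A,B) = -[(1/4)·log₂(1/4) + (1/16)·log₂(1/16) + (9/16)·log₂(9/16) + (1/16)·log₂(1/16) + (1/16)·log₂(1/16)]
  = 0.5000 + 0.2500 + 0.4669 + 0.2500 + 0.2500
  = 1.7169 bits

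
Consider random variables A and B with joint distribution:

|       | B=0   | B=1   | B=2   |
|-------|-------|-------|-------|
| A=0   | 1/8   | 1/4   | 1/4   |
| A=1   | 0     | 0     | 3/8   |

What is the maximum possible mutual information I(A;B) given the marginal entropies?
The upper bound on mutual information is I(A;B) ≤ min(H(A), H(B)).

Marginal P(A) (row sums):
  P(A=0) = 1/8 + 1/4 + 1/4 = 5/8
  P(A=1) = 0 + 0 + 3/8 = 3/8
Marginal P(B) (column sums):
  P(B=0) = 1/8 + 0 = 1/8
  P(B=1) = 1/4 + 0 = 1/4
  P(B=2) = 1/4 + 3/8 = 5/8

H(A) = -[(5/8)·log₂(5/8) + (3/8)·log₂(3/8)]
  = 0.4238 + 0.5306
  = 0.9544 bits
H(B) = -[(1/8)·log₂(1/8) + (1/4)·log₂(1/4) + (5/8)·log₂(5/8)]
  = 0.3750 + 0.5000 + 0.4238
  = 1.2988 bits

Maximum possible I(A;B) = min(0.9544, 1.2988) = 0.9544 bits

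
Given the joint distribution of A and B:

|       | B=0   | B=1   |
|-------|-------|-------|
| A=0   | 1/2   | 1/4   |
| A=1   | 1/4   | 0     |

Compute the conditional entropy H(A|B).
Marginal P(B) (column sums):
  P(B=0) = 1/2 + 1/4 = 3/4
  P(B=1) = 1/4 + 0 = 1/4

H(A|B) = -Σ P(A,B)·log₂ P(A|B), where P(A|B) = P(A,B) / P(B)
  (cells with P(A,B) = 0 contribute 0)
  (A=0,B=0): P(A|B) = (1/2)/(3/4) = 2/3;  -(1/2)·log₂(2/3) = 0.2925
  (A=0,B=1): P(A|B) = (1/4)/(1/4) = 1;  -(1/4)·log₂(1) = 0.0000
  (A=1,B=0): P(A|B) = (1/4)/(3/4) = 1/3;  -(1/4)·log₂(1/3) = 0.3962
H(A|B) = 0.2925 + 0.0000 + 0.3962
  = 0.6887 bits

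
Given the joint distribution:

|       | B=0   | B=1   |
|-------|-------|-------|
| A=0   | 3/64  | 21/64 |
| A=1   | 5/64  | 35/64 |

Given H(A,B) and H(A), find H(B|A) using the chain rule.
From the chain rule: H(A,B) = H(A) + H(B|A)
Therefore: H(B|A) = H(A,B) - H(A)

H(A,B) = -[(3/64)·log₂(3/64) + (21/64)·log₂(21/64) + (5/64)·log₂(5/64) + (35/64)·log₂(35/64)]
  = 0.2070 + 0.5275 + 0.2873 + 0.4762
  = 1.4980 bits
Marginal P(A) (row sums):
  P(A=0) = 3/64 + 21/64 = 3/8
  P(A=1) = 5/64 + 35/64 = 5/8
H(A) = -[(3/8)·log₂(3/8) + (5/8)·log₂(5/8)]
  = 0.5306 + 0.4238
  = 0.9544 bits

H(B|A) = 1.4980 - 0.9544 = 0.5436 bits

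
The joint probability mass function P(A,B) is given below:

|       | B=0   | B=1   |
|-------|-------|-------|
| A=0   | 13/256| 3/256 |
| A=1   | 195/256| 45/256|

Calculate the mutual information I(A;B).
Marginal P(A) (row sums):
  P(A=0) = 13/256 + 3/256 = 1/16
  P(A=1) = 195/256 + 45/256 = 15/16
Marginal P(B) (column sums):
  P(B=0) = 13/256 + 195/256 = 13/16
  P(B=1) = 3/256 + 45/256 = 3/16

H(A) = -[(1/16)·log₂(1/16) + (15/16)·log₂(15/16)]
  = 0.2500 + 0.0873
  = 0.3373 bits
H(B) = -[(13/16)·log₂(13/16) + (3/16)·log₂(3/16)]
  = 0.2434 + 0.4528
  = 0.6962 bits
H(A,B) = -[(13/256)·log₂(13/256) + (3/256)·log₂(3/256) + (195/256)·log₂(195/256) + (45/256)·log₂(45/256)]
  = 0.2183 + 0.0752 + 0.2991 + 0.4409
  = 1.0335 bits

I(A;B) = H(A) + H(B) - H(A,B)
  = 0.3373 + 0.6962 - 1.0335
  = 0.0000 bits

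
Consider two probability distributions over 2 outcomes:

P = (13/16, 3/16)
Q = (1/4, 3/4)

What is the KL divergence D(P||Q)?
D(P||Q) = Σ P(i) log₂(P(i)/Q(i))
  i=0: (13/16) × log₂((13/16)/(1/4)) = (13/16) × log₂(13/4) = 1.3816
  i=1: (3/16) × log₂((3/16)/(3/4)) = (3/16) × log₂(1/4) = -0.3750
D(P||Q) = 1.3816 - 0.3750
  = 1.0066 bits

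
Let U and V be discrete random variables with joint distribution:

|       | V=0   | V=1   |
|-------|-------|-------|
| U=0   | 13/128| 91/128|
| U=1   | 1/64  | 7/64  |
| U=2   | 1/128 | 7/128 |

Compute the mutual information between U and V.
Marginal P(U) (row sums):
  P(U=0) = 13/128 + 91/128 = 13/16
  P(U=1) = 1/64 + 7/64 = 1/8
  P(U=2) = 1/128 + 7/128 = 1/16
Marginal P(V) (column sums):
  P(V=0) = 13/128 + 1/64 + 1/128 = 1/8
  P(V=1) = 91/128 + 7/64 + 7/128 = 7/8

H(U) = -[(13/16)·log₂(13/16) + (1/8)·log₂(1/8) + (1/16)·log₂(1/16)]
  = 0.2434 + 0.3750 + 0.2500
  = 0.8684 bits
H(V) = -[(1/8)·log₂(1/8) + (7/8)·log₂(7/8)]
  = 0.3750 + 0.1686
  = 0.5436 bits
H(U,V) = -[(13/128)·log₂(13/128) + (91/128)·log₂(91/128) + (1/64)·log₂(1/64) + (7/64)·log₂(7/64) + (1/128)·log₂(1/128) + (7/128)·log₂(7/128)]
  = 0.3351 + 0.3499 + 0.0938 + 0.3492 + 0.0547 + 0.2293
  = 1.4120 bits

I(U;V) = H(U) + H(V) - H(U,V)
  = 0.8684 + 0.5436 - 1.4120
  = 0.0000 bits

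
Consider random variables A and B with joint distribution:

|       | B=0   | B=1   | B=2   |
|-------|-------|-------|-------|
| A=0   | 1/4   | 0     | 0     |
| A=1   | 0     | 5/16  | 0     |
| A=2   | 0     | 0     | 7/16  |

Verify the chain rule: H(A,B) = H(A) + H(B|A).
Left side:
H(A,B) = -[(1/4)·log₂(1/4) + (5/16)·log₂(5/16) + (7/16)·log₂(7/16)]
  = 0.5000 + 0.5244 + 0.5218
  = 1.5462 bits

Right side:
Marginal P(A) (row sums):
  P(A=0) = 1/4 + 0 + 0 = 1/4
  P(A=1) = 0 + 5/16 + 0 = 5/16
  P(A=2) = 0 + 0 + 7/16 = 7/16
H(A) = -[(1/4)·log₂(1/4) + (5/16)·log₂(5/16) + (7/16)·log₂(7/16)]
  = 0.5000 + 0.5244 + 0.5218
  = 1.5462 bits
H(B|A) = -Σ P(A,B)·log₂ P(B|A), where P(B|A) = P(A,B) / P(A)
  (cells with P(A,B) = 0 contribute 0)
  (A=0,B=0): P(B|A) = (1/4)/(1/4) = 1;  -(1/4)·log₂(1) = 0.0000
  (A=1,B=1): P(B|A) = (5/16)/(5/16) = 1;  -(5/16)·log₂(1) = 0.0000
  (A=2,B=2): P(B|A) = (7/16)/(7/16) = 1;  -(7/16)·log₂(1) = 0.0000
H(B|A) = 0.0000 + 0.0000 + 0.0000
  = 0.0000 bits
H(A) + H(B|A) = 1.5462 + 0.0000 = 1.5462 bits

Both sides equal 1.5462 bits, so the chain rule holds ✓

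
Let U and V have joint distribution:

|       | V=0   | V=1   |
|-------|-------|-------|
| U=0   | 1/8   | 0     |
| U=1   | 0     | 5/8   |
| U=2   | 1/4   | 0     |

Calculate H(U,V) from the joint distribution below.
H(U,V) = -Σ P(U,V) log₂ P(U,V), summed over the non-zero cells:
H(U,V) = -[(1/8)·log₂(1/8) + (5/8)·log₂(5/8) + (1/4)·log₂(1/4)]
  = 0.3750 + 0.4238 + 0.5000
  = 1.2988 bits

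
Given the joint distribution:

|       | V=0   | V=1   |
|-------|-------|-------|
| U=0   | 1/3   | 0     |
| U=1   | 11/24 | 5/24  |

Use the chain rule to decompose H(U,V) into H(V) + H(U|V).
By the chain rule: H(U,V) = H(V) + H(U|V)

Marginal P(V) (column sums):
  P(V=0) = 1/3 + 11/24 = 19/24
  P(V=1) = 0 + 5/24 = 5/24
H(V) = -[(19/24)·log₂(19/24) + (5/24)·log₂(5/24)]
  = 0.2668 + 0.4715
  = 0.7383 bits
H(U|V) = -Σ P(U,V)·log₂ P(U|V), where P(U|V) = P(U,V) / P(V)
  (cells with P(U,V) = 0 contribute 0)
  (U=0,V=0): P(U|V) = (1/3)/(19/24) = 8/19;  -(1/3)·log₂(8/19) = 0.4160
  (U=1,V=0): P(U|V) = (11/24)/(19/24) = 11/19;  -(11/24)·log₂(11/19) = 0.3614
  (U=1,V=1): P(U|V) = (5/24)/(5/24) = 1;  -(5/24)·log₂(1) = 0.0000
H(U|V) = 0.4160 + 0.3614 + 0.0000
  = 0.7774 bits

H(U,V) = H(V) + H(U|V) = 0.7383 + 0.7774 = 1.5157 bits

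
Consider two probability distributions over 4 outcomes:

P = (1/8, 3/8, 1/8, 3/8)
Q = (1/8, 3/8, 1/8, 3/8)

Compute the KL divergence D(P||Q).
D(P||Q) = Σ P(i) log₂(P(i)/Q(i))
  i=0: (1/8) × log₂((1/8)/(1/8)) = (1/8) × log₂(1) = 0.0000
  i=1: (3/8) × log₂((3/8)/(3/8)) = (3/8) × log₂(1) = 0.0000
  i=2: (1/8) × log₂((1/8)/(1/8)) = (1/8) × log₂(1) = 0.0000
  i=3: (3/8) × log₂((3/8)/(3/8)) = (3/8) × log₂(1) = 0.0000
D(P||Q) = 0.0000 + 0.0000 + 0.0000 + 0.0000
  = 0.0000 bits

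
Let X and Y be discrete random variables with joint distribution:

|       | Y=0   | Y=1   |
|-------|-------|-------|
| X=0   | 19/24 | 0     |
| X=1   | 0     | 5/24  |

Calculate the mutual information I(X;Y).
Marginal P(X) (row sums):
  P(X=0) = 19/24 + 0 = 19/24
  P(X=1) = 0 + 5/24 = 5/24
Marginal P(Y) (column sums):
  P(Y=0) = 19/24 + 0 = 19/24
  P(Y=1) = 0 + 5/24 = 5/24

H(X) = -[(19/24)·log₂(19/24) + (5/24)·log₂(5/24)]
  = 0.2668 + 0.4715
  = 0.7383 bits
H(Y) = -[(19/24)·log₂(19/24) + (5/24)·log₂(5/24)]
  = 0.2668 + 0.4715
  = 0.7383 bits
H(X,Y) = -[(19/24)·log₂(19/24) + (5/24)·log₂(5/24)]
  = 0.2668 + 0.4715
  = 0.7383 bits

I(X;Y) = H(X) + H(Y) - H(X,Y)
  = 0.7383 + 0.7383 - 0.7383
  = 0.7383 bits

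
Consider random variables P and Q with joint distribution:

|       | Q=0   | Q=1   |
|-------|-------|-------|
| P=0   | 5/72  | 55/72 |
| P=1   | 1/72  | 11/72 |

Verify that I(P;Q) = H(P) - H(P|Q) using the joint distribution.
Left side, from I(P;Q) = H(P) + H(Q) - H(P,Q):
Marginal P(P) (row sums):
  P(P=0) = 5/72 + 55/72 = 5/6
  P(P=1) = 1/72 + 11/72 = 1/6
Marginal P(Q) (column sums):
  P(Q=0) = 5/72 + 1/72 = 1/12
  P(Q=1) = 55/72 + 11/72 = 11/12

H(P) = -[(5/6)·log₂(5/6) + (1/6)·log₂(1/6)]
  = 0.2192 + 0.4308
  = 0.6500 bits
H(Q) = -[(1/12)·log₂(1/12) + (11/12)·log₂(11/12)]
  = 0.2987 + 0.1151
  = 0.4138 bits
H(P,Q) = -[(5/72)·log₂(5/72) + (55/72)·log₂(55/72) + (1/72)·log₂(1/72) + (11/72)·log₂(11/72)]
  = 0.2672 + 0.2968 + 0.0857 + 0.4141
  = 1.0638 bits

I(P;Q) = H(P) + H(Q) - H(P,Q)
  = 0.6500 + 0.4138 - 1.0638
  = 0.0000 bits

Right side, with H(P|Q) computed directly from the conditional probabilities:
H(P|Q) = -Σ P(P,Q)·log₂ P(P|Q), where P(P|Q) = P(P,Q) / P(Q)
  (P=0,Q=0): P(P|Q) = (5/72)/(1/12) = 5/6;  -(5/72)·log₂(5/6) = 0.0183
  (P=0,Q=1): P(P|Q) = (55/72)/(11/12) = 5/6;  -(55/72)·log₂(5/6) = 0.2009
  (P=1,Q=0): P(P|Q) = (1/72)/(1/12) = 1/6;  -(1/72)·log₂(1/6) = 0.0359
  (P=1,Q=1): P(P|Q) = (11/72)/(11/12) = 1/6;  -(11/72)·log₂(1/6) = 0.3949
H(P|Q) = 0.0183 + 0.2009 + 0.0359 + 0.3949
  = 0.6500 bits
H(P) - H(P|Q) = 0.6500 - 0.6500 = 0.0000 bits

Both sides equal 0.0000 bits, so I(P;Q) = H(P) - H(P|Q) ✓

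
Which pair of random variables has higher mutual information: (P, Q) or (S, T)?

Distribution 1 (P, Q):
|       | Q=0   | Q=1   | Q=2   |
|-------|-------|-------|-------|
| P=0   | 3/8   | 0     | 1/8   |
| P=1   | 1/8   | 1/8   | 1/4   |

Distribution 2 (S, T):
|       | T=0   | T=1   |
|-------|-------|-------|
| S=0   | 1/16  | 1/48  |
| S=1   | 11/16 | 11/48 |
Distribution 1 (P, Q):
Marginal P(P) (row sums):
  P(P=0) = 3/8 + 0 + 1/8 = 1/2
  P(P=1) = 1/8 + 1/8 + 1/4 = 1/2
Marginal P(Q) (column sums):
  P(Q=0) = 3/8 + 1/8 = 1/2
  P(Q=1) = 0 + 1/8 = 1/8
  P(Q=2) = 1/8 + 1/4 = 3/8

H(P) = -[(1/2)·log₂(1/2) + (1/2)·log₂(1/2)]
  = 0.5000 + 0.5000
  = 1.0000 bits
H(Q) = -[(1/2)·log₂(1/2) + (1/8)·log₂(1/8) + (3/8)·log₂(3/8)]
  = 0.5000 + 0.3750 + 0.5306
  = 1.4056 bits
H(P,Q) = -[(3/8)·log₂(3/8) + (1/8)·log₂(1/8) + (1/8)·log₂(1/8) + (1/8)·log₂(1/8) + (1/4)·log₂(1/4)]
  = 0.5306 + 0.3750 + 0.3750 + 0.3750 + 0.5000
  = 2.1556 bits

I(P;Q) = H(P) + H(Q) - H(P,Q)
  = 1.0000 + 1.4056 - 2.1556
  = 0.2500 bits

Distribution 2 (S, T):
Marginal P(S) (row sums):
  P(S=0) = 1/16 + 1/48 = 1/12
  P(S=1) = 11/16 + 11/48 = 11/12
Marginal P(T) (column sums):
  P(T=0) = 1/16 + 11/16 = 3/4
  P(T=1) = 1/48 + 11/48 = 1/4

H(S) = -[(1/12)·log₂(1/12) + (11/12)·log₂(11/12)]
  = 0.2987 + 0.1151
  = 0.4138 bits
H(T) = -[(3/4)·log₂(3/4) + (1/4)·log₂(1/4)]
  = 0.3113 + 0.5000
  = 0.8113 bits
H(S,T) = -[(1/16)·log₂(1/16) + (1/48)·log₂(1/48) + (11/16)·log₂(11/16) + (11/48)·log₂(11/48)]
  = 0.2500 + 0.1164 + 0.3716 + 0.4871
  = 1.2251 bits

I(S;T) = H(S) + H(T) - H(S,T)
  = 0.4138 + 0.8113 - 1.2251
  = 0.0000 bits

I(P;Q) = 0.2500 bits > I(S;T) = 0.0000 bits, so (P, Q) has the higher mutual information (stronger dependence).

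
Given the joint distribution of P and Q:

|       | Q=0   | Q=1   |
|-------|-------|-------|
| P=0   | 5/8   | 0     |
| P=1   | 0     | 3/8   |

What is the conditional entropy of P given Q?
Marginal P(Q) (column sums):
  P(Q=0) = 5/8 + 0 = 5/8
  P(Q=1) = 0 + 3/8 = 3/8

H(P|Q) = -Σ P(P,Q)·log₂ P(P|Q), where P(P|Q) = P(P,Q) / P(Q)
  (cells with P(P,Q) = 0 contribute 0)
  (P=0,Q=0): P(P|Q) = (5/8)/(5/8) = 1;  -(5/8)·log₂(1) = 0.0000
  (P=1,Q=1): P(P|Q) = (3/8)/(3/8) = 1;  -(3/8)·log₂(1) = 0.0000
H(P|Q) = 0.0000 + 0.0000
  = 0.0000 bits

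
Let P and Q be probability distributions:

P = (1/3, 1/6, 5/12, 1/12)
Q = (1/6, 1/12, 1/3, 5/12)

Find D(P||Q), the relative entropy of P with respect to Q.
D(P||Q) = Σ P(i) log₂(P(i)/Q(i))
  i=0: (1/3) × log₂((1/3)/(1/6)) = (1/3) × log₂(2) = 0.3333
  i=1: (1/6) × log₂((1/6)/(1/12)) = (1/6) × log₂(2) = 0.1667
  i=2: (5/12) × log₂((5/12)/(1/3)) = (5/12) × log₂(5/4) = 0.1341
  i=3: (1/12) × log₂((1/12)/(5/12)) = (1/12) × log₂(1/5) = -0.1935
D(P||Q) = 0.3333 + 0.1667 + 0.1341 - 0.1935
  = 0.4406 bits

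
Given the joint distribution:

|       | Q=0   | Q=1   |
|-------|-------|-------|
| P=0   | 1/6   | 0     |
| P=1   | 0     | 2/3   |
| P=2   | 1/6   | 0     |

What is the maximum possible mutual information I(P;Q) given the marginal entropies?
The upper bound on mutual information is I(P;Q) ≤ min(H(P), H(Q)).

Marginal P(P) (row sums):
  P(P=0) = 1/6 + 0 = 1/6
  P(P=1) = 0 + 2/3 = 2/3
  P(P=2) = 1/6 + 0 = 1/6
Marginal P(Q) (column sums):
  P(Q=0) = 1/6 + 0 + 1/6 = 1/3
  P(Q=1) = 0 + 2/3 + 0 = 2/3

H(P) = -[(1/6)·log₂(1/6) + (2/3)·log₂(2/3) + (1/6)·log₂(1/6)]
  = 0.4308 + 0.3900 + 0.4308
  = 1.2516 bits
H(Q) = -[(1/3)·log₂(1/3) + (2/3)·log₂(2/3)]
  = 0.5283 + 0.3900
  = 0.9183 bits

Maximum possible I(P;Q) = min(1.2516, 0.9183) = 0.9183 bits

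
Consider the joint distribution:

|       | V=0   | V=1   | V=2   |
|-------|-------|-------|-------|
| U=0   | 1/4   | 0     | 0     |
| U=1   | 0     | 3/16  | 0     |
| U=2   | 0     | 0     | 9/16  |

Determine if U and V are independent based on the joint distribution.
Marginal P(U) (row sums):
  P(U=0) = 1/4 + 0 + 0 = 1/4
  P(U=1) = 0 + 3/16 + 0 = 3/16
  P(U=2) = 0 + 0 + 9/16 = 9/16
Marginal P(V) (column sums):
  P(V=0) = 1/4 + 0 + 0 = 1/4
  P(V=1) = 0 + 3/16 + 0 = 3/16
  P(V=2) = 0 + 0 + 9/16 = 9/16

U and V are independent iff P(U=i,V=j) = P(U=i)·P(V=j) for every cell.
  P(U=0)·P(V=0) = 1/4 × 1/4 = 1/16, but P(U=0,V=0) = 1/4 ✗

No, U and V are not independent. Quantitatively, I(U;V) > 0:

H(U) = -[(1/4)·log₂(1/4) + (3/16)·log₂(3/16) + (9/16)·log₂(9/16)]
  = 0.5000 + 0.4528 + 0.4669
  = 1.4197 bits
H(V) = -[(1/4)·log₂(1/4) + (3/16)·log₂(3/16) + (9/16)·log₂(9/16)]
  = 0.5000 + 0.4528 + 0.4669
  = 1.4197 bits
H(U,V) = -[(1/4)·log₂(1/4) + (3/16)·log₂(3/16) + (9/16)·log₂(9/16)]
  = 0.5000 + 0.4528 + 0.4669
  = 1.4197 bits
I(U;V) = H(U) + H(V) - H(U,V) = 1.4197 + 1.4197 - 1.4197 = 1.4197 bits > 0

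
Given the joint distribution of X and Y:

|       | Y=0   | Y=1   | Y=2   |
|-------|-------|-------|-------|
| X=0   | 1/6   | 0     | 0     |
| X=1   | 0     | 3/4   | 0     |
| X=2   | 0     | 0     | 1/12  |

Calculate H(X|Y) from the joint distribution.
Marginal P(Y) (column sums):
  P(Y=0) = 1/6 + 0 + 0 = 1/6
  P(Y=1) = 0 + 3/4 + 0 = 3/4
  P(Y=2) = 0 + 0 + 1/12 = 1/12

H(X|Y) = -Σ P(X,Y)·log₂ P(X|Y), where P(X|Y) = P(X,Y) / P(Y)
  (cells with P(X,Y) = 0 contribute 0)
  (X=0,Y=0): P(X|Y) = (1/6)/(1/6) = 1;  -(1/6)·log₂(1) = 0.0000
  (X=1,Y=1): P(X|Y) = (3/4)/(3/4) = 1;  -(3/4)·log₂(1) = 0.0000
  (X=2,Y=2): P(X|Y) = (1/12)/(1/12) = 1;  -(1/12)·log₂(1) = 0.0000
H(X|Y) = 0.0000 + 0.0000 + 0.0000
  = 0.0000 bits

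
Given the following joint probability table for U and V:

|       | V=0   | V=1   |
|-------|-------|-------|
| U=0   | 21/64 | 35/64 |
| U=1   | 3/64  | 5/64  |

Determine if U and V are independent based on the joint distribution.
Marginal P(U) (row sums):
  P(U=0) = 21/64 + 35/64 = 7/8
  P(U=1) = 3/64 + 5/64 = 1/8
Marginal P(V) (column sums):
  P(V=0) = 21/64 + 3/64 = 3/8
  P(V=1) = 35/64 + 5/64 = 5/8

U and V are independent iff P(U=i,V=j) = P(U=i)·P(V=j) for every cell.
  P(U=0)·P(V=0) = 7/8 × 3/8 = 21/64 = P(U=0,V=0) ✓
  P(U=0)·P(V=1) = 7/8 × 5/8 = 35/64 = P(U=0,V=1) ✓
  P(U=1)·P(V=0) = 1/8 × 3/8 = 3/64 = P(U=1,V=0) ✓
  P(U=1)·P(V=1) = 1/8 × 5/8 = 5/64 = P(U=1,V=1) ✓

Yes, U and V are independent: every cell factors, so I(U;V) = 0 bits.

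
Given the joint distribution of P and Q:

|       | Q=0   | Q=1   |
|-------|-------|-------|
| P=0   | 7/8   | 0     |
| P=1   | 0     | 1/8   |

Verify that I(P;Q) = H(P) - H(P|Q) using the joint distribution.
Left side, from I(P;Q) = H(P) + H(Q) - H(P,Q):
Marginal P(P) (row sums):
  P(P=0) = 7/8 + 0 = 7/8
  P(P=1) = 0 + 1/8 = 1/8
Marginal P(Q) (column sums):
  P(Q=0) = 7/8 + 0 = 7/8
  P(Q=1) = 0 + 1/8 = 1/8

H(P) = -[(7/8)·log₂(7/8) + (1/8)·log₂(1/8)]
  = 0.1686 + 0.3750
  = 0.5436 bits
H(Q) = -[(7/8)·log₂(7/8) + (1/8)·log₂(1/8)]
  = 0.1686 + 0.3750
  = 0.5436 bits
H(P,Q) = -[(7/8)·log₂(7/8) + (1/8)·log₂(1/8)]
  = 0.1686 + 0.3750
  = 0.5436 bits

I(P;Q) = H(P) + H(Q) - H(P,Q)
  = 0.5436 + 0.5436 - 0.5436
  = 0.5436 bits

Right side, with H(P|Q) computed directly from the conditional probabilities:
H(P|Q) = -Σ P(P,Q)·log₂ P(P|Q), where P(P|Q) = P(P,Q) / P(Q)
  (cells with P(P,Q) = 0 contribute 0)
  (P=0,Q=0): P(P|Q) = (7/8)/(7/8) = 1;  -(7/8)·log₂(1) = 0.0000
  (P=1,Q=1): P(P|Q) = (1/8)/(1/8) = 1;  -(1/8)·log₂(1) = 0.0000
H(P|Q) = 0.0000 + 0.0000
  = 0.0000 bits
H(P) - H(P|Q) = 0.5436 - 0.0000 = 0.5436 bits

Both sides equal 0.5436 bits, so I(P;Q) = H(P) - H(P|Q) ✓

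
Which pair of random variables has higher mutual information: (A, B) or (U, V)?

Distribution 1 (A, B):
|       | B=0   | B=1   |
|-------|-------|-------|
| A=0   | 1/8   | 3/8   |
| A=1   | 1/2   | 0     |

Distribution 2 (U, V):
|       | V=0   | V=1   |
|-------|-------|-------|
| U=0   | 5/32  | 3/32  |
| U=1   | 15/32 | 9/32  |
Distribution 1 (A, B):
Marginal P(A) (row sums):
  P(A=0) = 1/8 + 3/8 = 1/2
  P(A=1) = 1/2 + 0 = 1/2
Marginal P(B) (column sums):
  P(B=0) = 1/8 + 1/2 = 5/8
  P(B=1) = 3/8 + 0 = 3/8

H(A) = -[(1/2)·log₂(1/2) + (1/2)·log₂(1/2)]
  = 0.5000 + 0.5000
  = 1.0000 bits
H(B) = -[(5/8)·log₂(5/8) + (3/8)·log₂(3/8)]
  = 0.4238 + 0.5306
  = 0.9544 bits
H(A,B) = -[(1/8)·log₂(1/8) + (3/8)·log₂(3/8) + (1/2)·log₂(1/2)]
  = 0.3750 + 0.5306 + 0.5000
  = 1.4056 bits

I(A;B) = H(A) + H(B) - H(A,B)
  = 1.0000 + 0.9544 - 1.4056
  = 0.5488 bits

Distribution 2 (U, V):
Marginal P(U) (row sums):
  P(U=0) = 5/32 + 3/32 = 1/4
  P(U=1) = 15/32 + 9/32 = 3/4
Marginal P(V) (column sums):
  P(V=0) = 5/32 + 15/32 = 5/8
  P(V=1) = 3/32 + 9/32 = 3/8

H(U) = -[(1/4)·log₂(1/4) + (3/4)·log₂(3/4)]
  = 0.5000 + 0.3113
  = 0.8113 bits
H(V) = -[(5/8)·log₂(5/8) + (3/8)·log₂(3/8)]
  = 0.4238 + 0.5306
  = 0.9544 bits
H(U,V) = -[(5/32)·log₂(5/32) + (3/32)·log₂(3/32) + (15/32)·log₂(15/32) + (9/32)·log₂(9/32)]
  = 0.4184 + 0.3202 + 0.5124 + 0.5147
  = 1.7657 bits

I(U;V) = H(U) + H(V) - H(U,V)
  = 0.8113 + 0.9544 - 1.7657
  = 0.0000 bits

I(A;B) = 0.5488 bits > I(U;V) = 0.0000 bits, so (A, B) has the higher mutual information (stronger dependence).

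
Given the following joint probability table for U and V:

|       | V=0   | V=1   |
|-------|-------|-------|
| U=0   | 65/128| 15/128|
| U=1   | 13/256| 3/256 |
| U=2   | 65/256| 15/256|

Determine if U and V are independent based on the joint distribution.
Marginal P(U) (row sums):
  P(U=0) = 65/128 + 15/128 = 5/8
  P(U=1) = 13/256 + 3/256 = 1/16
  P(U=2) = 65/256 + 15/256 = 5/16
Marginal P(V) (column sums):
  P(V=0) = 65/128 + 13/256 + 65/256 = 13/16
  P(V=1) = 15/128 + 3/256 + 15/256 = 3/16

U and V are independent iff P(U=i,V=j) = P(U=i)·P(V=j) for every cell.
  P(U=0)·P(V=0) = 5/8 × 13/16 = 65/128 = P(U=0,V=0) ✓
  P(U=0)·P(V=1) = 5/8 × 3/16 = 15/128 = P(U=0,V=1) ✓
  P(U=1)·P(V=0) = 1/16 × 13/16 = 13/256 = P(U=1,V=0) ✓
  P(U=1)·P(V=1) = 1/16 × 3/16 = 3/256 = P(U=1,V=1) ✓
  P(U=2)·P(V=0) = 5/16 × 13/16 = 65/256 = P(U=2,V=0) ✓
  P(U=2)·P(V=1) = 5/16 × 3/16 = 15/256 = P(U=2,V=1) ✓

Yes, U and V are independent: every cell factors, so I(U;V) = 0 bits.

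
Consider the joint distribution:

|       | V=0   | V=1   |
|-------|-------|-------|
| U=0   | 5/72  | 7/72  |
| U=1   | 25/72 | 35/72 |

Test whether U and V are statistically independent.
Marginal P(U) (row sums):
  P(U=0) = 5/72 + 7/72 = 1/6
  P(U=1) = 25/72 + 35/72 = 5/6
Marginal P(V) (column sums):
  P(V=0) = 5/72 + 25/72 = 5/12
  P(V=1) = 7/72 + 35/72 = 7/12

U and V are independent iff P(U=i,V=j) = P(U=i)·P(V=j) for every cell.
  P(U=0)·P(V=0) = 1/6 × 5/12 = 5/72 = P(U=0,V=0) ✓
  P(U=0)·P(V=1) = 1/6 × 7/12 = 7/72 = P(U=0,V=1) ✓
  P(U=1)·P(V=0) = 5/6 × 5/12 = 25/72 = P(U=1,V=0) ✓
  P(U=1)·P(V=1) = 5/6 × 7/12 = 35/72 = P(U=1,V=1) ✓

Yes, U and V are independent: every cell factors, so I(U;V) = 0 bits.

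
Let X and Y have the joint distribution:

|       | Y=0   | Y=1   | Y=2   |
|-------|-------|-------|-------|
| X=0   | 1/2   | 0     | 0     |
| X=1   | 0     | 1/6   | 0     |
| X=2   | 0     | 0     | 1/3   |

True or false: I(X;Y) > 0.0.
Marginal P(X) (row sums):
  P(X=0) = 1/2 + 0 + 0 = 1/2
  P(X=1) = 0 + 1/6 + 0 = 1/6
  P(X=2) = 0 + 0 + 1/3 = 1/3
Marginal P(Y) (column sums):
  P(Y=0) = 1/2 + 0 + 0 = 1/2
  P(Y=1) = 0 + 1/6 + 0 = 1/6
  P(Y=2) = 0 + 0 + 1/3 = 1/3

H(X) = -[(1/2)·log₂(1/2) + (1/6)·log₂(1/6) + (1/3)·log₂(1/3)]
  = 0.5000 + 0.4308 + 0.5283
  = 1.4591 bits
H(Y) = -[(1/2)·log₂(1/2) + (1/6)·log₂(1/6) + (1/3)·log₂(1/3)]
  = 0.5000 + 0.4308 + 0.5283
  = 1.4591 bits
H(X,Y) = -[(1/2)·log₂(1/2) + (1/6)·log₂(1/6) + (1/3)·log₂(1/3)]
  = 0.5000 + 0.4308 + 0.5283
  = 1.4591 bits

I(X;Y) = H(X) + H(Y) - H(X,Y)
  = 1.4591 + 1.4591 - 1.4591
  = 1.4591 bits

True. I(X;Y) = 1.4591 bits, which is > 0.0 bits.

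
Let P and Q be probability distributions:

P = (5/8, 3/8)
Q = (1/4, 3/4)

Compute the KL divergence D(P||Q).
D(P||Q) = Σ P(i) log₂(P(i)/Q(i))
  i=0: (5/8) × log₂((5/8)/(1/4)) = (5/8) × log₂(5/2) = 0.8262
  i=1: (3/8) × log₂((3/8)/(3/4)) = (3/8) × log₂(1/2) = -0.3750
D(P||Q) = 0.8262 - 0.3750
  = 0.4512 bits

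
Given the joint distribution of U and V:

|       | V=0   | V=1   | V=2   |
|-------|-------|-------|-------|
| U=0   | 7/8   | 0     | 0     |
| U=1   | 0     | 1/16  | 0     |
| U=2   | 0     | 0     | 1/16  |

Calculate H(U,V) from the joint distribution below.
H(U,V) = -Σ P(U,V) log₂ P(U,V), summed over the non-zero cells:
H(U,V) = -[(7/8)·log₂(7/8) + (1/16)·log₂(1/16) + (1/16)·log₂(1/16)]
  = 0.1686 + 0.2500 + 0.2500
  = 0.6686 bits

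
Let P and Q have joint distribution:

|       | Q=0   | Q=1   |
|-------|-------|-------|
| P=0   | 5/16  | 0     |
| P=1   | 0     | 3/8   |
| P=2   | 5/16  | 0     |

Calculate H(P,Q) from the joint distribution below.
H(P,Q) = -Σ P(P,Q) log₂ P(P,Q), summed over the non-zero cells:
H(P,Q) = -[(5/16)·log₂(5/16) + (3/8)·log₂(3/8) + (5/16)·log₂(5/16)]
  = 0.5244 + 0.5306 + 0.5244
  = 1.5794 bits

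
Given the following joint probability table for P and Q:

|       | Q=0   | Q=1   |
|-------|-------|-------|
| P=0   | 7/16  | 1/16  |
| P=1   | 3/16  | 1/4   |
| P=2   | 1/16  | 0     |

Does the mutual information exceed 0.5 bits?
Marginal P(P) (row sums):
  P(P=0) = 7/16 + 1/16 = 1/2
  P(P=1) = 3/16 + 1/4 = 7/16
  P(P=2) = 1/16 + 0 = 1/16
Marginal P(Q) (column sums):
  P(Q=0) = 7/16 + 3/16 + 1/16 = 11/16
  P(Q=1) = 1/16 + 1/4 + 0 = 5/16

H(P) = -[(1/2)·log₂(1/2) + (7/16)·log₂(7/16) + (1/16)·log₂(1/16)]
  = 0.5000 + 0.5218 + 0.2500
  = 1.2718 bits
H(Q) = -[(11/16)·log₂(11/16) + (5/16)·log₂(5/16)]
  = 0.3716 + 0.5244
  = 0.8960 bits
H(P,Q) = -[(7/16)·log₂(7/16) + (1/16)·log₂(1/16) + (3/16)·log₂(3/16) + (1/4)·log₂(1/4) + (1/16)·log₂(1/16)]
  = 0.5218 + 0.2500 + 0.4528 + 0.5000 + 0.2500
  = 1.9746 bits

I(P;Q) = H(P) + H(Q) - H(P,Q)
  = 1.2718 + 0.8960 - 1.9746
  = 0.1932 bits

No. I(P;Q) = 0.1932 bits, which is ≤ 0.5 bits.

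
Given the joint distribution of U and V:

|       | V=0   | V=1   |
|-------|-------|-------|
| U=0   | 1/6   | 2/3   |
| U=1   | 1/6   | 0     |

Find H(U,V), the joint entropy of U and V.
H(U,V) = -Σ P(U,V) log₂ P(U,V), summed over the non-zero cells:
H(U,V) = -[(1/6)·log₂(1/6) + (2/3)·log₂(2/3) + (1/6)·log₂(1/6)]
  = 0.4308 + 0.3900 + 0.4308
  = 1.2516 bits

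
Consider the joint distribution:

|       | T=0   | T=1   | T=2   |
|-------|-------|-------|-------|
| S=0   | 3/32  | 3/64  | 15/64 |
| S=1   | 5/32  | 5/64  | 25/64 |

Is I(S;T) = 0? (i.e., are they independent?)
Marginal P(S) (row sums):
  P(S=0) = 3/32 + 3/64 + 15/64 = 3/8
  P(S=1) = 5/32 + 5/64 + 25/64 = 5/8
Marginal P(T) (column sums):
  P(T=0) = 3/32 + 5/32 = 1/4
  P(T=1) = 3/64 + 5/64 = 1/8
  P(T=2) = 15/64 + 25/64 = 5/8

S and T are independent iff P(S=i,T=j) = P(S=i)·P(T=j) for every cell.
  P(S=0)·P(T=0) = 3/8 × 1/4 = 3/32 = P(S=0,T=0) ✓
  P(S=0)·P(T=1) = 3/8 × 1/8 = 3/64 = P(S=0,T=1) ✓
  P(S=0)·P(T=2) = 3/8 × 5/8 = 15/64 = P(S=0,T=2) ✓
  P(S=1)·P(T=0) = 5/8 × 1/4 = 5/32 = P(S=1,T=0) ✓
  P(S=1)·P(T=1) = 5/8 × 1/8 = 5/64 = P(S=1,T=1) ✓
  P(S=1)·P(T=2) = 5/8 × 5/8 = 25/64 = P(S=1,T=2) ✓

Yes, S and T are independent: every cell factors, so I(S;T) = 0 bits.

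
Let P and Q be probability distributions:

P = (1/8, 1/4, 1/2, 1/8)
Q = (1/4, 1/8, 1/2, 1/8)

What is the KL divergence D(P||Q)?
D(P||Q) = Σ P(i) log₂(P(i)/Q(i))
  i=0: (1/8) × log₂((1/8)/(1/4)) = (1/8) × log₂(1/2) = -0.1250
  i=1: (1/4) × log₂((1/4)/(1/8)) = (1/4) × log₂(2) = 0.2500
  i=2: (1/2) × log₂((1/2)/(1/2)) = (1/2) × log₂(1) = 0.0000
  i=3: (1/8) × log₂((1/8)/(1/8)) = (1/8) × log₂(1) = 0.0000
D(P||Q) = -0.1250 + 0.2500 + 0.0000 + 0.0000
  = 0.1250 bits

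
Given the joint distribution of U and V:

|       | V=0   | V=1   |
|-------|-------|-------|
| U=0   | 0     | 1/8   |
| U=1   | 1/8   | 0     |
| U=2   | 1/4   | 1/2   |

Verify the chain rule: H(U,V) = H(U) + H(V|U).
Left side:
H(U,V) = -[(1/8)·log₂(1/8) + (1/8)·log₂(1/8) + (1/4)·log₂(1/4) + (1/2)·log₂(1/2)]
  = 0.3750 + 0.3750 + 0.5000 + 0.5000
  = 1.7500 bits

Right side:
Marginal P(U) (row sums):
  P(U=0) = 0 + 1/8 = 1/8
  P(U=1) = 1/8 + 0 = 1/8
  P(U=2) = 1/4 + 1/2 = 3/4
H(U) = -[(1/8)·log₂(1/8) + (1/8)·log₂(1/8) + (3/4)·log₂(3/4)]
  = 0.3750 + 0.3750 + 0.3113
  = 1.0613 bits
H(V|U) = -Σ P(U,V)·log₂ P(V|U), where P(V|U) = P(U,V) / P(U)
  (cells with P(U,V) = 0 contribute 0)
  (U=0,V=1): P(V|U) = (1/8)/(1/8) = 1;  -(1/8)·log₂(1) = 0.0000
  (U=1,V=0): P(V|U) = (1/8)/(1/8) = 1;  -(1/8)·log₂(1) = 0.0000
  (U=2,V=0): P(V|U) = (1/4)/(3/4) = 1/3;  -(1/4)·log₂(1/3) = 0.3962
  (U=2,V=1): P(V|U) = (1/2)/(3/4) = 2/3;  -(1/2)·log₂(2/3) = 0.2925
H(V|U) = 0.0000 + 0.0000 + 0.3962 + 0.2925
  = 0.6887 bits
H(U) + H(V|U) = 1.0613 + 0.6887 = 1.7500 bits

Both sides equal 1.7500 bits, so the chain rule holds ✓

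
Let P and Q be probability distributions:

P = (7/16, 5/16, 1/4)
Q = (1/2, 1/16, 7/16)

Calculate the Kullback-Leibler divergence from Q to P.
D(P||Q) = Σ P(i) log₂(P(i)/Q(i))
  i=0: (7/16) × log₂((7/16)/(1/2)) = (7/16) × log₂(7/8) = -0.0843
  i=1: (5/16) × log₂((5/16)/(1/16)) = (5/16) × log₂(5) = 0.7256
  i=2: (1/4) × log₂((1/4)/(7/16)) = (1/4) × log₂(4/7) = -0.2018
D(P||Q) = -0.0843 + 0.7256 - 0.2018
  = 0.4395 bits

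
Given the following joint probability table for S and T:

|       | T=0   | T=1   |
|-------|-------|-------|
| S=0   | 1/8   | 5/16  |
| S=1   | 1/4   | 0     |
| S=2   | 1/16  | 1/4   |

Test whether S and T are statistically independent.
Marginal P(S) (row sums):
  P(S=0) = 1/8 + 5/16 = 7/16
  P(S=1) = 1/4 + 0 = 1/4
  P(S=2) = 1/16 + 1/4 = 5/16
Marginal P(T) (column sums):
  P(T=0) = 1/8 + 1/4 + 1/16 = 7/16
  P(T=1) = 5/16 + 0 + 1/4 = 9/16

S and T are independent iff P(S=i,T=j) = P(S=i)·P(T=j) for every cell.
  P(S=0)·P(T=0) = 7/16 × 7/16 = 49/256, but P(S=0,T=0) = 1/8 ✗

No, S and T are not independent. Quantitatively, I(S;T) > 0:

H(S) = -[(7/16)·log₂(7/16) + (1/4)·log₂(1/4) + (5/16)·log₂(5/16)]
  = 0.5218 + 0.5000 + 0.5244
  = 1.5462 bits
H(T) = -[(7/16)·log₂(7/16) + (9/16)·log₂(9/16)]
  = 0.5218 + 0.4669
  = 0.9887 bits
H(S,T) = -[(1/8)·log₂(1/8) + (5/16)·log₂(5/16) + (1/4)·log₂(1/4) + (1/16)·log₂(1/16) + (1/4)·log₂(1/4)]
  = 0.3750 + 0.5244 + 0.5000 + 0.2500 + 0.5000
  = 2.1494 bits
I(S;T) = H(S) + H(T) - H(S,T) = 1.5462 + 0.9887 - 2.1494 = 0.3855 bits > 0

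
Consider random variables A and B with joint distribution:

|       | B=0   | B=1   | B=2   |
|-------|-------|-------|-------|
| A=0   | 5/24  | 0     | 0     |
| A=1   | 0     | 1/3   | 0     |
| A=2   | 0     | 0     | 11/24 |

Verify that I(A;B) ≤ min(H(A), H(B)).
Marginal P(A) (row sums):
  P(A=0) = 5/24 + 0 + 0 = 5/24
  P(A=1) = 0 + 1/3 + 0 = 1/3
  P(A=2) = 0 + 0 + 11/24 = 11/24
Marginal P(B) (column sums):
  P(B=0) = 5/24 + 0 + 0 = 5/24
  P(B=1) = 0 + 1/3 + 0 = 1/3
  P(B=2) = 0 + 0 + 11/24 = 11/24

H(A) = -[(5/24)·log₂(5/24) + (1/3)·log₂(1/3) + (11/24)·log₂(11/24)]
  = 0.4715 + 0.5283 + 0.5159
  = 1.5157 bits
H(B) = -[(5/24)·log₂(5/24) + (1/3)·log₂(1/3) + (11/24)·log₂(11/24)]
  = 0.4715 + 0.5283 + 0.5159
  = 1.5157 bits
H(A,B) = -[(5/24)·log₂(5/24) + (1/3)·log₂(1/3) + (11/24)·log₂(11/24)]
  = 0.4715 + 0.5283 + 0.5159
  = 1.5157 bits

I(A;B) = H(A) + H(B) - H(A,B)
  = 1.5157 + 1.5157 - 1.5157
  = 1.5157 bits

min(H(A), H(B)) = min(1.5157, 1.5157) = 1.5157 bits
Since 1.5157 ≤ 1.5157, the bound is satisfied ✓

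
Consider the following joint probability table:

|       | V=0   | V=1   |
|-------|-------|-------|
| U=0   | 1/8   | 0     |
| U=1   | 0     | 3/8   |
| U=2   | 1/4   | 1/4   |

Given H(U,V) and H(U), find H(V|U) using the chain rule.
From the chain rule: H(U,V) = H(U) + H(V|U)
Therefore: H(V|U) = H(U,V) - H(U)

H(U,V) = -[(1/8)·log₂(1/8) + (3/8)·log₂(3/8) + (1/4)·log₂(1/4) + (1/4)·log₂(1/4)]
  = 0.3750 + 0.5306 + 0.5000 + 0.5000
  = 1.9056 bits
Marginal P(U) (row sums):
  P(U=0) = 1/8 + 0 = 1/8
  P(U=1) = 0 + 3/8 = 3/8
  P(U=2) = 1/4 + 1/4 = 1/2
H(U) = -[(1/8)·log₂(1/8) + (3/8)·log₂(3/8) + (1/2)·log₂(1/2)]
  = 0.3750 + 0.5306 + 0.5000
  = 1.4056 bits

H(V|U) = 1.9056 - 1.4056 = 0.5000 bits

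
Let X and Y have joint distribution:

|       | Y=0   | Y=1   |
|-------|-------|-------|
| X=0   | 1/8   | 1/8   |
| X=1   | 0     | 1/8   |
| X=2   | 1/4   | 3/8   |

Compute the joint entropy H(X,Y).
H(X,Y) = -Σ P(X,Y) log₂ P(X,Y), summed over the non-zero cells:
H(X,Y) = -[(1/8)·log₂(1/8) + (1/8)·log₂(1/8) + (1/8)·log₂(1/8) + (1/4)·log₂(1/4) + (3/8)·log₂(3/8)]
  = 0.3750 + 0.3750 + 0.3750 + 0.5000 + 0.5306
  = 2.1556 bits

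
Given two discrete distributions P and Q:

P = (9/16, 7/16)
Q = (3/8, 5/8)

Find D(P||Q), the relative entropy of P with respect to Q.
D(P||Q) = Σ P(i) log₂(P(i)/Q(i))
  i=0: (9/16) × log₂((9/16)/(3/8)) = (9/16) × log₂(3/2) = 0.3290
  i=1: (7/16) × log₂((7/16)/(5/8)) = (7/16) × log₂(7/10) = -0.2251
D(P||Q) = 0.3290 - 0.2251
  = 0.1039 bits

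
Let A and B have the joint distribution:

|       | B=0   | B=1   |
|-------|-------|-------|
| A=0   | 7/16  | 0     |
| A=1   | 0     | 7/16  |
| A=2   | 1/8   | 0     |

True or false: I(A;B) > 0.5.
Marginal P(A) (row sums):
  P(A=0) = 7/16 + 0 = 7/16
  P(A=1) = 0 + 7/16 = 7/16
  P(A=2) = 1/8 + 0 = 1/8
Marginal P(B) (column sums):
  P(B=0) = 7/16 + 0 + 1/8 = 9/16
  P(B=1) = 0 + 7/16 + 0 = 7/16

H(A) = -[(7/16)·log₂(7/16) + (7/16)·log₂(7/16) + (1/8)·log₂(1/8)]
  = 0.5218 + 0.5218 + 0.3750
  = 1.4186 bits
H(B) = -[(9/16)·log₂(9/16) + (7/16)·log₂(7/16)]
  = 0.4669 + 0.5218
  = 0.9887 bits
H(A,B) = -[(7/16)·log₂(7/16) + (7/16)·log₂(7/16) + (1/8)·log₂(1/8)]
  = 0.5218 + 0.5218 + 0.3750
  = 1.4186 bits

I(A;B) = H(A) + H(B) - H(A,B)
  = 1.4186 + 0.9887 - 1.4186
  = 0.9887 bits

True. I(A;B) = 0.9887 bits, which is > 0.5 bits.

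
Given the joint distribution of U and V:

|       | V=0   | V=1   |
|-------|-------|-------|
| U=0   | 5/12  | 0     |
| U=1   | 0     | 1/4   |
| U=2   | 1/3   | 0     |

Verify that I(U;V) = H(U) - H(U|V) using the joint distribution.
Left side, from I(U;V) = H(U) + H(V) - H(U,V):
Marginal P(U) (row sums):
  P(U=0) = 5/12 + 0 = 5/12
  P(U=1) = 0 + 1/4 = 1/4
  P(U=2) = 1/3 + 0 = 1/3
Marginal P(V) (column sums):
  P(V=0) = 5/12 + 0 + 1/3 = 3/4
  P(V=1) = 0 + 1/4 + 0 = 1/4

H(U) = -[(5/12)·log₂(5/12) + (1/4)·log₂(1/4) + (1/3)·log₂(1/3)]
  = 0.5263 + 0.5000 + 0.5283
  = 1.5546 bits
H(V) = -[(3/4)·log₂(3/4) + (1/4)·log₂(1/4)]
  = 0.3113 + 0.5000
  = 0.8113 bits
H(U,V) = -[(5/12)·log₂(5/12) + (1/4)·log₂(1/4) + (1/3)·log₂(1/3)]
  = 0.5263 + 0.5000 + 0.5283
  = 1.5546 bits

I(U;V) = H(U) + H(V) - H(U,V)
  = 1.5546 + 0.8113 - 1.5546
  = 0.8113 bits

Right side, with H(U|V) computed directly from the conditional probabilities:
H(U|V) = -Σ P(U,V)·log₂ P(U|V), where P(U|V) = P(U,V) / P(V)
  (cells with P(U,V) = 0 contribute 0)
  (U=0,V=0): P(U|V) = (5/12)/(3/4) = 5/9;  -(5/12)·log₂(5/9) = 0.3533
  (U=1,V=1): P(U|V) = (1/4)/(1/4) = 1;  -(1/4)·log₂(1) = 0.0000
  (U=2,V=0): P(U|V) = (1/3)/(3/4) = 4/9;  -(1/3)·log₂(4/9) = 0.3900
H(U|V) = 0.3533 + 0.0000 + 0.3900
  = 0.7433 bits
H(U) - H(U|V) = 1.5546 - 0.7433 = 0.8113 bits

Both sides equal 0.8113 bits, so I(U;V) = H(U) - H(U|V) ✓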